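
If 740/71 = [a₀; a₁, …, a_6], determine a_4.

⌊740/71⌋ = 10, remainder 30
⌊71/30⌋ = 2, remainder 11
⌊30/11⌋ = 2, remainder 8
⌊11/8⌋ = 1, remainder 3
⌊8/3⌋ = 2, remainder 2

2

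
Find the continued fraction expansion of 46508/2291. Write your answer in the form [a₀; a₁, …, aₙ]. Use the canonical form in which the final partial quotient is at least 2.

⌊46508/2291⌋ = 20, remainder 688
⌊2291/688⌋ = 3, remainder 227
⌊688/227⌋ = 3, remainder 7
⌊227/7⌋ = 32, remainder 3
⌊7/3⌋ = 2, remainder 1
⌊3/1⌋ = 3, remainder 0

[20; 3, 3, 32, 2, 3]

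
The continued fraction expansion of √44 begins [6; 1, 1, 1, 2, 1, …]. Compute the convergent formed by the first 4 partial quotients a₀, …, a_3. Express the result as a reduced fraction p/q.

Build up convergents one term at a time:
a_0 = 6: 6/1
a_1 = 1: 7/1
a_2 = 1: 13/2
a_3 = 1: 20/3

20/3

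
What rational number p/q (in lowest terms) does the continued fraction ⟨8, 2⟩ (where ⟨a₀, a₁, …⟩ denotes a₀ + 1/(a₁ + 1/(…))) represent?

Start with 2.
8 + 1/(2/1) = 8 + 1/2 = 17/2

17/2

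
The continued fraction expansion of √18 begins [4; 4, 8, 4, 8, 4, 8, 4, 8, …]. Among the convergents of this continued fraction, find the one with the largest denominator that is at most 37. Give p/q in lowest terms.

140/33

List convergents until the denominator exceeds the bound:
a_0 = 4: 4/1  (≤ bound)
a_1 = 4: 17/4  (≤ bound)
a_2 = 8: 140/33  (≤ bound)
a_3 = 4: 577/136  (> 37, stop)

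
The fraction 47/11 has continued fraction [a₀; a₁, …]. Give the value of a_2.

1

47 = 4·11 + 3, so a_0 = 4
11 = 3·3 + 2, so a_1 = 3
3 = 1·2 + 1, so a_2 = 1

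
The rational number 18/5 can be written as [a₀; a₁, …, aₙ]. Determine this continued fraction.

[3; 1, 1, 2]

Run the Euclidean algorithm, recording each quotient:
⌊18/5⌋ = 3, remainder 3
⌊5/3⌋ = 1, remainder 2
⌊3/2⌋ = 1, remainder 1
⌊2/1⌋ = 2, remainder 0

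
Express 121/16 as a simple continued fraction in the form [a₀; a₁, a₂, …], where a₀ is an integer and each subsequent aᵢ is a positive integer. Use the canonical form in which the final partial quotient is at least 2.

⌊121/16⌋ = 7, remainder 9
⌊16/9⌋ = 1, remainder 7
⌊9/7⌋ = 1, remainder 2
⌊7/2⌋ = 3, remainder 1
⌊2/1⌋ = 2, remainder 0

[7; 1, 1, 3, 2]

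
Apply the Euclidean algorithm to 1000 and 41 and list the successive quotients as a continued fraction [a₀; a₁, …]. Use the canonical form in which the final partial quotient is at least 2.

[24; 2, 1, 1, 3, 2]

1000 = 24·41 + 16, so a_0 = 24
41 = 2·16 + 9, so a_1 = 2
16 = 1·9 + 7, so a_2 = 1
9 = 1·7 + 2, so a_3 = 1
7 = 3·2 + 1, so a_4 = 3
2 = 2·1 + 0, so a_5 = 2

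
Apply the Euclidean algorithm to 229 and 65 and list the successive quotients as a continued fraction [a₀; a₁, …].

[3; 1, 1, 10, 3]

⌊229/65⌋ = 3, remainder 34
⌊65/34⌋ = 1, remainder 31
⌊34/31⌋ = 1, remainder 3
⌊31/3⌋ = 10, remainder 1
⌊3/1⌋ = 3, remainder 0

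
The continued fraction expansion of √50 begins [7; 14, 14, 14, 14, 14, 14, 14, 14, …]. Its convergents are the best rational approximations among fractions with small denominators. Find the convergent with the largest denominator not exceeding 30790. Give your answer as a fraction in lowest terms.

19601/2772

List convergents until the denominator exceeds the bound:
a_0 = 7: 7/1  (≤ bound)
a_1 = 14: 99/14  (≤ bound)
a_2 = 14: 1393/197  (≤ bound)
a_3 = 14: 19601/2772  (≤ bound)
a_4 = 14: 275807/39005  (> 30790, stop)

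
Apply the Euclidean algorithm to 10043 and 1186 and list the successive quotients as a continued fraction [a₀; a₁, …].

10043 ÷ 1186 → quotient 8, remainder 555
1186 ÷ 555 → quotient 2, remainder 76
555 ÷ 76 → quotient 7, remainder 23
76 ÷ 23 → quotient 3, remainder 7
23 ÷ 7 → quotient 3, remainder 2
7 ÷ 2 → quotient 3, remainder 1
2 ÷ 1 → quotient 2, remainder 0

[8; 2, 7, 3, 3, 3, 2]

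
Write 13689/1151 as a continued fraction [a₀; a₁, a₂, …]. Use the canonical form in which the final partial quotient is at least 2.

Repeatedly divide and take the remainder:
⌊13689/1151⌋ = 11, remainder 1028
⌊1151/1028⌋ = 1, remainder 123
⌊1028/123⌋ = 8, remainder 44
⌊123/44⌋ = 2, remainder 35
⌊44/35⌋ = 1, remainder 9
⌊35/9⌋ = 3, remainder 8
⌊9/8⌋ = 1, remainder 1
⌊8/1⌋ = 8, remainder 0

[11; 1, 8, 2, 1, 3, 1, 8]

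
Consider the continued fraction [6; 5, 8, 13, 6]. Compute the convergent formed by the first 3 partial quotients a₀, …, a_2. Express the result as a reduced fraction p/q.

a_0 = 6: 6/1
a_1 = 5: 31/5
a_2 = 8: 254/41

254/41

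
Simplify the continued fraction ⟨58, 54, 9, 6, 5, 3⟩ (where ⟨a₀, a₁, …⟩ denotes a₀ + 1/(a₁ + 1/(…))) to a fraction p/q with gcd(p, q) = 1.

a_0 = 58: 58/1
a_1 = 54: 3133/54
a_2 = 9: 28255/487
a_3 = 6: 172663/2976
a_4 = 5: 891570/15367
a_5 = 3: 2847373/49077

2847373/49077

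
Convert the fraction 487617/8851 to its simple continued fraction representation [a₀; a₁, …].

[55; 10, 1, 9, 40, 2]

487617 ÷ 8851 → quotient 55, remainder 812
8851 ÷ 812 → quotient 10, remainder 731
812 ÷ 731 → quotient 1, remainder 81
731 ÷ 81 → quotient 9, remainder 2
81 ÷ 2 → quotient 40, remainder 1
2 ÷ 1 → quotient 2, remainder 0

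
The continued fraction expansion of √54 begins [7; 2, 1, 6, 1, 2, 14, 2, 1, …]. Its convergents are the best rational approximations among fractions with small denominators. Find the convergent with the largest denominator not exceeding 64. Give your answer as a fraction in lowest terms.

a_0 = 7: 7/1  (≤ bound)
a_1 = 2: 15/2  (≤ bound)
a_2 = 1: 22/3  (≤ bound)
a_3 = 6: 147/20  (≤ bound)
a_4 = 1: 169/23  (≤ bound)
a_5 = 2: 485/66  (> 64, stop)

169/23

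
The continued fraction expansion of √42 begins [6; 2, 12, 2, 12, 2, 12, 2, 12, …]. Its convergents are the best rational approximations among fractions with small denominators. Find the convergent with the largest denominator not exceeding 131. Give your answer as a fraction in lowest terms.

a_0 = 6: 6/1  (≤ bound)
a_1 = 2: 13/2  (≤ bound)
a_2 = 12: 162/25  (≤ bound)
a_3 = 2: 337/52  (≤ bound)
a_4 = 12: 4206/649  (> 131, stop)

337/52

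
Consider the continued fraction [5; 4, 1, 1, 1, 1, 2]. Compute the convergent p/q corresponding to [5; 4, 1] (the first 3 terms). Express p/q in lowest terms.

a_0 = 5: 5/1
a_1 = 4: 21/4
a_2 = 1: 26/5

26/5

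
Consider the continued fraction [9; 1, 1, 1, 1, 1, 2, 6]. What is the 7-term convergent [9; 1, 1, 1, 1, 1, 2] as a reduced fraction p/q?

Start with 2.
1 + 1/(2/1) = 1 + 1/2 = 3/2
1 + 1/(3/2) = 1 + 2/3 = 5/3
1 + 1/(5/3) = 1 + 3/5 = 8/5
1 + 1/(8/5) = 1 + 5/8 = 13/8
1 + 1/(13/8) = 1 + 8/13 = 21/13
9 + 1/(21/13) = 9 + 13/21 = 202/21

202/21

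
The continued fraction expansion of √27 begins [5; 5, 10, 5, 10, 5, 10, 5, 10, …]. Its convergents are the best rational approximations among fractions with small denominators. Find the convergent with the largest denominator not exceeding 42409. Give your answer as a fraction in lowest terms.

70226/13515

a_0 = 5: 5/1  (≤ bound)
a_1 = 5: 26/5  (≤ bound)
a_2 = 10: 265/51  (≤ bound)
a_3 = 5: 1351/260  (≤ bound)
a_4 = 10: 13775/2651  (≤ bound)
a_5 = 5: 70226/13515  (≤ bound)
a_6 = 10: 716035/137801  (> 42409, stop)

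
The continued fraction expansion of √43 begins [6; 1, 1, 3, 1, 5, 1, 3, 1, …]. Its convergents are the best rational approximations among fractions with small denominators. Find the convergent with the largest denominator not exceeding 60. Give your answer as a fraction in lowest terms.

a_0 = 6: 6/1  (≤ bound)
a_1 = 1: 7/1  (≤ bound)
a_2 = 1: 13/2  (≤ bound)
a_3 = 3: 46/7  (≤ bound)
a_4 = 1: 59/9  (≤ bound)
a_5 = 5: 341/52  (≤ bound)
a_6 = 1: 400/61  (> 60, stop)

341/52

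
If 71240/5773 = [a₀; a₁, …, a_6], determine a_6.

71240 = 12·5773 + 1964, so a_0 = 12
5773 = 2·1964 + 1845, so a_1 = 2
1964 = 1·1845 + 119, so a_2 = 1
1845 = 15·119 + 60, so a_3 = 15
119 = 1·60 + 59, so a_4 = 1
60 = 1·59 + 1, so a_5 = 1
59 = 59·1 + 0, so a_6 = 59

59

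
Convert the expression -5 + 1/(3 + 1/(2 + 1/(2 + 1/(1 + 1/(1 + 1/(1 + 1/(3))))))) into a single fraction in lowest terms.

-1111/236

a_0 = -5: -5/1
a_1 = 3: -14/3
a_2 = 2: -33/7
a_3 = 2: -80/17
a_4 = 1: -113/24
a_5 = 1: -193/41
a_6 = 1: -306/65
a_7 = 3: -1111/236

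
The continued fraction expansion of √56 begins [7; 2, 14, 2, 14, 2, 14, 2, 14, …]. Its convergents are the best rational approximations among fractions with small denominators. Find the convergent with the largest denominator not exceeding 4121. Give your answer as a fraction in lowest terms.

13455/1798

List convergents until the denominator exceeds the bound:
a_0 = 7: 7/1  (≤ bound)
a_1 = 2: 15/2  (≤ bound)
a_2 = 14: 217/29  (≤ bound)
a_3 = 2: 449/60  (≤ bound)
a_4 = 14: 6503/869  (≤ bound)
a_5 = 2: 13455/1798  (≤ bound)
a_6 = 14: 194873/26041  (> 4121, stop)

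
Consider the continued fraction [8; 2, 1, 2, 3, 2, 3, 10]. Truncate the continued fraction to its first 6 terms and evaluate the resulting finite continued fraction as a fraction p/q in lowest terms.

519/62

Start with 2.
3 + 1/(2/1) = 3 + 1/2 = 7/2
2 + 1/(7/2) = 2 + 2/7 = 16/7
1 + 1/(16/7) = 1 + 7/16 = 23/16
2 + 1/(23/16) = 2 + 16/23 = 62/23
8 + 1/(62/23) = 8 + 23/62 = 519/62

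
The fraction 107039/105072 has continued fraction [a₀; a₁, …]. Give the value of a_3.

2

⌊107039/105072⌋ = 1, remainder 1967
⌊105072/1967⌋ = 53, remainder 821
⌊1967/821⌋ = 2, remainder 325
⌊821/325⌋ = 2, remainder 171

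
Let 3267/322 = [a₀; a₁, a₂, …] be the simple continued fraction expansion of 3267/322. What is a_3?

3267 = 10·322 + 47, so a_0 = 10
322 = 6·47 + 40, so a_1 = 6
47 = 1·40 + 7, so a_2 = 1
40 = 5·7 + 5, so a_3 = 5

5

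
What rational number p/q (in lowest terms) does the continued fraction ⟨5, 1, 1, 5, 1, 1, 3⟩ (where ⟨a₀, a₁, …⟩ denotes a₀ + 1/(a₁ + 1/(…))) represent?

a_0 = 5: 5/1
a_1 = 1: 6/1
a_2 = 1: 11/2
a_3 = 5: 61/11
a_4 = 1: 72/13
a_5 = 1: 133/24
a_6 = 3: 471/85

471/85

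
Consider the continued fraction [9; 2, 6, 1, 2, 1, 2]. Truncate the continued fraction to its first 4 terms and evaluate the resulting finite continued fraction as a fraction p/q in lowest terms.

142/15

a_0 = 9: 9/1
a_1 = 2: 19/2
a_2 = 6: 123/13
a_3 = 1: 142/15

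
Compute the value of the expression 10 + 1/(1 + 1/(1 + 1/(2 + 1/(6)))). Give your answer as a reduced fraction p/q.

339/32

Start with 6.
2 + 1/(6/1) = 2 + 1/6 = 13/6
1 + 1/(13/6) = 1 + 6/13 = 19/13
1 + 1/(19/13) = 1 + 13/19 = 32/19
10 + 1/(32/19) = 10 + 19/32 = 339/32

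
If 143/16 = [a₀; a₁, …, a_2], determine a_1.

1

⌊143/16⌋ = 8, remainder 15
⌊16/15⌋ = 1, remainder 1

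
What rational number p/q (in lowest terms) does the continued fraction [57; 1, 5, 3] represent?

Build up convergents one term at a time:
a_0 = 57: 57/1
a_1 = 1: 58/1
a_2 = 5: 347/6
a_3 = 3: 1099/19

1099/19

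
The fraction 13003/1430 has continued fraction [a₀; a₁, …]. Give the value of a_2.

1

Apply division with remainder until the remainder is 0:
⌊13003/1430⌋ = 9, remainder 133
⌊1430/133⌋ = 10, remainder 100
⌊133/100⌋ = 1, remainder 33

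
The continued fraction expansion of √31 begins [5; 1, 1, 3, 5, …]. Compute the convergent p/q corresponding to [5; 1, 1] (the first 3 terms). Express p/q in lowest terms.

11/2

Start with 1.
1 + 1/(1/1) = 1 + 1/1 = 2/1
5 + 1/(2/1) = 5 + 1/2 = 11/2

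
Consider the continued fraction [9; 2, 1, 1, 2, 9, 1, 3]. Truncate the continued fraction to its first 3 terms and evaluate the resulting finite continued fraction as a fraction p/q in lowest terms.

Start with 1.
2 + 1/(1/1) = 2 + 1/1 = 3/1
9 + 1/(3/1) = 9 + 1/3 = 28/3

28/3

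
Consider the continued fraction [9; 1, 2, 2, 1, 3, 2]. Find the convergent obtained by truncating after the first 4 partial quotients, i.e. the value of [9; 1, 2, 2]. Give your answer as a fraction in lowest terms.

68/7

Start with 2.
2 + 1/(2/1) = 2 + 1/2 = 5/2
1 + 1/(5/2) = 1 + 2/5 = 7/5
9 + 1/(7/5) = 9 + 5/7 = 68/7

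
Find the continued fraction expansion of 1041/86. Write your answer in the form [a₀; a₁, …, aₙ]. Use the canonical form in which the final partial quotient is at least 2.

⌊1041/86⌋ = 12, remainder 9
⌊86/9⌋ = 9, remainder 5
⌊9/5⌋ = 1, remainder 4
⌊5/4⌋ = 1, remainder 1
⌊4/1⌋ = 4, remainder 0

[12; 9, 1, 1, 4]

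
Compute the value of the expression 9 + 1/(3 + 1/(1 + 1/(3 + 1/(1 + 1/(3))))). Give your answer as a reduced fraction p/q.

a_0 = 9: 9/1
a_1 = 3: 28/3
a_2 = 1: 37/4
a_3 = 3: 139/15
a_4 = 1: 176/19
a_5 = 3: 667/72

667/72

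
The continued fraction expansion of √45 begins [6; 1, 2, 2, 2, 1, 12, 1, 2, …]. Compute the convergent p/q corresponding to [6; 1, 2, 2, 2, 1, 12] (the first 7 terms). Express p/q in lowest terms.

Start with 12.
1 + 1/(12/1) = 1 + 1/12 = 13/12
2 + 1/(13/12) = 2 + 12/13 = 38/13
2 + 1/(38/13) = 2 + 13/38 = 89/38
2 + 1/(89/38) = 2 + 38/89 = 216/89
1 + 1/(216/89) = 1 + 89/216 = 305/216
6 + 1/(305/216) = 6 + 216/305 = 2046/305

2046/305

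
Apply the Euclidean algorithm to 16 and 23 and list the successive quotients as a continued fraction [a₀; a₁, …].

[0; 1, 2, 3, 2]

Run the Euclidean algorithm, recording each quotient:
⌊16/23⌋ = 0, remainder 16
⌊23/16⌋ = 1, remainder 7
⌊16/7⌋ = 2, remainder 2
⌊7/2⌋ = 3, remainder 1
⌊2/1⌋ = 2, remainder 0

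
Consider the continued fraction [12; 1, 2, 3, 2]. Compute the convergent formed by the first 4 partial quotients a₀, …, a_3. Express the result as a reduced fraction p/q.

Starting at the tail and folding back:
Start with 3.
2 + 1/(3/1) = 2 + 1/3 = 7/3
1 + 1/(7/3) = 1 + 3/7 = 10/7
12 + 1/(10/7) = 12 + 7/10 = 127/10

127/10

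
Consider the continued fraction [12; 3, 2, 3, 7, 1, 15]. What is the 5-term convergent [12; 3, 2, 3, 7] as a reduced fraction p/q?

2151/175

Starting at the tail and folding back:
Start with 7.
3 + 1/(7/1) = 3 + 1/7 = 22/7
2 + 1/(22/7) = 2 + 7/22 = 51/22
3 + 1/(51/22) = 3 + 22/51 = 175/51
12 + 1/(175/51) = 12 + 51/175 = 2151/175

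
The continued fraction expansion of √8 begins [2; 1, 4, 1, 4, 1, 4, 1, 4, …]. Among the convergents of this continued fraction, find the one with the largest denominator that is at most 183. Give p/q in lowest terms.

478/169

a_0 = 2: 2/1  (≤ bound)
a_1 = 1: 3/1  (≤ bound)
a_2 = 4: 14/5  (≤ bound)
a_3 = 1: 17/6  (≤ bound)
a_4 = 4: 82/29  (≤ bound)
a_5 = 1: 99/35  (≤ bound)
a_6 = 4: 478/169  (≤ bound)
a_7 = 1: 577/204  (> 183, stop)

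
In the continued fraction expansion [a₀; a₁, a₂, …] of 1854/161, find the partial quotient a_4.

⌊1854/161⌋ = 11, remainder 83
⌊161/83⌋ = 1, remainder 78
⌊83/78⌋ = 1, remainder 5
⌊78/5⌋ = 15, remainder 3
⌊5/3⌋ = 1, remainder 2

1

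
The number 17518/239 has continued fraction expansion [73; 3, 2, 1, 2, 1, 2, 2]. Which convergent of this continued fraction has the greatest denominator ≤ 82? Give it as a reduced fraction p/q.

List convergents until the denominator exceeds the bound:
a_0 = 73: 73/1  (≤ bound)
a_1 = 3: 220/3  (≤ bound)
a_2 = 2: 513/7  (≤ bound)
a_3 = 1: 733/10  (≤ bound)
a_4 = 2: 1979/27  (≤ bound)
a_5 = 1: 2712/37  (≤ bound)
a_6 = 2: 7403/101  (> 82, stop)

2712/37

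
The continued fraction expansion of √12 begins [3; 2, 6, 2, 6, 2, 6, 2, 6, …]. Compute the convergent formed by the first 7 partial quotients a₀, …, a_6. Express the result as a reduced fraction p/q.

8733/2521

a_0 = 3: 3/1
a_1 = 2: 7/2
a_2 = 6: 45/13
a_3 = 2: 97/28
a_4 = 6: 627/181
a_5 = 2: 1351/390
a_6 = 6: 8733/2521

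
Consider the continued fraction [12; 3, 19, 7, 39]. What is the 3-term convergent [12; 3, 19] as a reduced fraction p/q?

715/58

a_0 = 12: 12/1
a_1 = 3: 37/3
a_2 = 19: 715/58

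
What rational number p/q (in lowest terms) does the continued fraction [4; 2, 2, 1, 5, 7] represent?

Build up convergents one term at a time:
a_0 = 4: 4/1
a_1 = 2: 9/2
a_2 = 2: 22/5
a_3 = 1: 31/7
a_4 = 5: 177/40
a_5 = 7: 1270/287

1270/287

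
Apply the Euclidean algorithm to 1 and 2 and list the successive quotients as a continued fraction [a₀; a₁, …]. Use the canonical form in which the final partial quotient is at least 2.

[0; 2]

1 ÷ 2 → quotient 0, remainder 1
2 ÷ 1 → quotient 2, remainder 0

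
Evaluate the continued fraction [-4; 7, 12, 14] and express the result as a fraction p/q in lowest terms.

-4619/1197

a_0 = -4: -4/1
a_1 = 7: -27/7
a_2 = 12: -328/85
a_3 = 14: -4619/1197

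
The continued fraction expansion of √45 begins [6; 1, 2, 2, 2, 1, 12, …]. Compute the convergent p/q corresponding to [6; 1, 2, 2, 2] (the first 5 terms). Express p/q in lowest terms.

114/17

Start with 2.
2 + 1/(2/1) = 2 + 1/2 = 5/2
2 + 1/(5/2) = 2 + 2/5 = 12/5
1 + 1/(12/5) = 1 + 5/12 = 17/12
6 + 1/(17/12) = 6 + 12/17 = 114/17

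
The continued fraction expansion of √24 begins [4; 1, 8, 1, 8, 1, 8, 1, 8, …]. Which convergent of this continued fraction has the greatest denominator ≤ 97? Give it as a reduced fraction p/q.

436/89

List convergents until the denominator exceeds the bound:
a_0 = 4: 4/1  (≤ bound)
a_1 = 1: 5/1  (≤ bound)
a_2 = 8: 44/9  (≤ bound)
a_3 = 1: 49/10  (≤ bound)
a_4 = 8: 436/89  (≤ bound)
a_5 = 1: 485/99  (> 97, stop)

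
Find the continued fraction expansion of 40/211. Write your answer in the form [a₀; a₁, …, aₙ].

40 ÷ 211 → quotient 0, remainder 40
211 ÷ 40 → quotient 5, remainder 11
40 ÷ 11 → quotient 3, remainder 7
11 ÷ 7 → quotient 1, remainder 4
7 ÷ 4 → quotient 1, remainder 3
4 ÷ 3 → quotient 1, remainder 1
3 ÷ 1 → quotient 3, remainder 0

[0; 5, 3, 1, 1, 1, 3]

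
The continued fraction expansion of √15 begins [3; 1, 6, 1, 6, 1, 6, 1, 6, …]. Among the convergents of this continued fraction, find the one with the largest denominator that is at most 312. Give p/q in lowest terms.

a_0 = 3: 3/1  (≤ bound)
a_1 = 1: 4/1  (≤ bound)
a_2 = 6: 27/7  (≤ bound)
a_3 = 1: 31/8  (≤ bound)
a_4 = 6: 213/55  (≤ bound)
a_5 = 1: 244/63  (≤ bound)
a_6 = 6: 1677/433  (> 312, stop)

244/63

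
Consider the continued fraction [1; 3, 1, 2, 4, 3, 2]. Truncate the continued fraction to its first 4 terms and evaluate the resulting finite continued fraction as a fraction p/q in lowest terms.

14/11

Compute successive convergents:
a_0 = 1: 1/1
a_1 = 3: 4/3
a_2 = 1: 5/4
a_3 = 2: 14/11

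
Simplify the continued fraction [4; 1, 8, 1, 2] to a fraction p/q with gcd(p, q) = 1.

Work from the innermost term outward:
Start with 2.
1 + 1/(2/1) = 1 + 1/2 = 3/2
8 + 1/(3/2) = 8 + 2/3 = 26/3
1 + 1/(26/3) = 1 + 3/26 = 29/26
4 + 1/(29/26) = 4 + 26/29 = 142/29

142/29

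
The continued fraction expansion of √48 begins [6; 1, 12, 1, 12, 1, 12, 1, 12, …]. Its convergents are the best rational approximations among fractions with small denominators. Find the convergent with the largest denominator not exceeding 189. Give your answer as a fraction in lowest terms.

a_0 = 6: 6/1  (≤ bound)
a_1 = 1: 7/1  (≤ bound)
a_2 = 12: 90/13  (≤ bound)
a_3 = 1: 97/14  (≤ bound)
a_4 = 12: 1254/181  (≤ bound)
a_5 = 1: 1351/195  (> 189, stop)

1254/181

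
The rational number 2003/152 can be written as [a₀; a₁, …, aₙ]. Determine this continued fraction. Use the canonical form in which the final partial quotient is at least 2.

[13; 5, 1, 1, 1, 2, 3]

Run the Euclidean algorithm, recording each quotient:
2003 ÷ 152 → quotient 13, remainder 27
152 ÷ 27 → quotient 5, remainder 17
27 ÷ 17 → quotient 1, remainder 10
17 ÷ 10 → quotient 1, remainder 7
10 ÷ 7 → quotient 1, remainder 3
7 ÷ 3 → quotient 2, remainder 1
3 ÷ 1 → quotient 3, remainder 0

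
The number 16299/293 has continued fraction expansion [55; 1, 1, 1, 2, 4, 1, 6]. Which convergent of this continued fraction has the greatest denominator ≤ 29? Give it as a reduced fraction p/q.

List convergents until the denominator exceeds the bound:
a_0 = 55: 55/1  (≤ bound)
a_1 = 1: 56/1  (≤ bound)
a_2 = 1: 111/2  (≤ bound)
a_3 = 1: 167/3  (≤ bound)
a_4 = 2: 445/8  (≤ bound)
a_5 = 4: 1947/35  (> 29, stop)

445/8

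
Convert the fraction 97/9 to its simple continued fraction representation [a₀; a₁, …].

[10; 1, 3, 2]

97 ÷ 9 → quotient 10, remainder 7
9 ÷ 7 → quotient 1, remainder 2
7 ÷ 2 → quotient 3, remainder 1
2 ÷ 1 → quotient 2, remainder 0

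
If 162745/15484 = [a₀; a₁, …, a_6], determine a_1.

Repeatedly divide and take the remainder:
162745 = 10·15484 + 7905, so a_0 = 10
15484 = 1·7905 + 7579, so a_1 = 1

1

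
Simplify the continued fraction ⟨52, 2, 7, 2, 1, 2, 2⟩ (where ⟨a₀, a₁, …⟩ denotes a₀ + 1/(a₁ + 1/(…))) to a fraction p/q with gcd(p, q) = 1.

Use the convergent recurrence hₖ = aₖ·hₖ₋₁ + hₖ₋₂ (and likewise for the denominators kₖ):
a_0 = 52: 52/1
a_1 = 2: 105/2
a_2 = 7: 787/15
a_3 = 2: 1679/32
a_4 = 1: 2466/47
a_5 = 2: 6611/126
a_6 = 2: 15688/299

15688/299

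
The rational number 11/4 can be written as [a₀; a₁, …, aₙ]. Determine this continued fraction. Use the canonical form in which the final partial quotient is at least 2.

11 = 2·4 + 3, so a_0 = 2
4 = 1·3 + 1, so a_1 = 1
3 = 3·1 + 0, so a_2 = 3

[2; 1, 3]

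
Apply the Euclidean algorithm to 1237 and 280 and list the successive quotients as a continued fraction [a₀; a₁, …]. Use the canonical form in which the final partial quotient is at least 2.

1237 ÷ 280 → quotient 4, remainder 117
280 ÷ 117 → quotient 2, remainder 46
117 ÷ 46 → quotient 2, remainder 25
46 ÷ 25 → quotient 1, remainder 21
25 ÷ 21 → quotient 1, remainder 4
21 ÷ 4 → quotient 5, remainder 1
4 ÷ 1 → quotient 4, remainder 0

[4; 2, 2, 1, 1, 5, 4]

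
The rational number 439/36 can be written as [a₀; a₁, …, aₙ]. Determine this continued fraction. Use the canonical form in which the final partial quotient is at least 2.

Repeatedly divide and take the remainder:
439 ÷ 36 → quotient 12, remainder 7
36 ÷ 7 → quotient 5, remainder 1
7 ÷ 1 → quotient 7, remainder 0

[12; 5, 7]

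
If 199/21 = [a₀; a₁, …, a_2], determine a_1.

Run the Euclidean algorithm, recording each quotient:
199 = 9·21 + 10, so a_0 = 9
21 = 2·10 + 1, so a_1 = 2

2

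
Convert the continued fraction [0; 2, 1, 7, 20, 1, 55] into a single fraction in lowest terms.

9456/27193

Start with 55.
1 + 1/(55/1) = 1 + 1/55 = 56/55
20 + 1/(56/55) = 20 + 55/56 = 1175/56
7 + 1/(1175/56) = 7 + 56/1175 = 8281/1175
1 + 1/(8281/1175) = 1 + 1175/8281 = 9456/8281
2 + 1/(9456/8281) = 2 + 8281/9456 = 27193/9456
0 + 1/(27193/9456) = 0 + 9456/27193 = 9456/27193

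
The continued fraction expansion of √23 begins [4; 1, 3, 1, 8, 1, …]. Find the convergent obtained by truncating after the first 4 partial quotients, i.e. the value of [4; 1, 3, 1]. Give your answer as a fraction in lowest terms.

Use the convergent recurrence hₖ = aₖ·hₖ₋₁ + hₖ₋₂ (and likewise for the denominators kₖ):
a_0 = 4: 4/1
a_1 = 1: 5/1
a_2 = 3: 19/4
a_3 = 1: 24/5

24/5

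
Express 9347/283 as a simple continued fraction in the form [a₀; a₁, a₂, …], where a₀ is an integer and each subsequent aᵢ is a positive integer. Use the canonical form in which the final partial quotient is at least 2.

[33; 35, 2, 1, 2]

9347 ÷ 283 → quotient 33, remainder 8
283 ÷ 8 → quotient 35, remainder 3
8 ÷ 3 → quotient 2, remainder 2
3 ÷ 2 → quotient 1, remainder 1
2 ÷ 1 → quotient 2, remainder 0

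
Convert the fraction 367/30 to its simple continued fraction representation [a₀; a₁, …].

[12; 4, 3, 2]

Apply division with remainder until the remainder is 0:
367 ÷ 30 → quotient 12, remainder 7
30 ÷ 7 → quotient 4, remainder 2
7 ÷ 2 → quotient 3, remainder 1
2 ÷ 1 → quotient 2, remainder 0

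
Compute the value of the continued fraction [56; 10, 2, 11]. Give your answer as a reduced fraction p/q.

Start with 11.
2 + 1/(11/1) = 2 + 1/11 = 23/11
10 + 1/(23/11) = 10 + 11/23 = 241/23
56 + 1/(241/23) = 56 + 23/241 = 13519/241

13519/241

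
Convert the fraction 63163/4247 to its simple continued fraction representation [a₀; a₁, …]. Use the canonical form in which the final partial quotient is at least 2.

[14; 1, 6, 1, 5, 11, 8]

63163 ÷ 4247 → quotient 14, remainder 3705
4247 ÷ 3705 → quotient 1, remainder 542
3705 ÷ 542 → quotient 6, remainder 453
542 ÷ 453 → quotient 1, remainder 89
453 ÷ 89 → quotient 5, remainder 8
89 ÷ 8 → quotient 11, remainder 1
8 ÷ 1 → quotient 8, remainder 0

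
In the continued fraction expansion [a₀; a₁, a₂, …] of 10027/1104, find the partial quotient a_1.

Apply division with remainder until the remainder is 0:
10027 = 9·1104 + 91, so a_0 = 9
1104 = 12·91 + 12, so a_1 = 12

12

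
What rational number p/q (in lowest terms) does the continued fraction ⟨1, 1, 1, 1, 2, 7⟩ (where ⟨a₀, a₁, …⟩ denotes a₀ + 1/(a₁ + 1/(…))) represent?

96/59

Starting at the tail and folding back:
Start with 7.
2 + 1/(7/1) = 2 + 1/7 = 15/7
1 + 1/(15/7) = 1 + 7/15 = 22/15
1 + 1/(22/15) = 1 + 15/22 = 37/22
1 + 1/(37/22) = 1 + 22/37 = 59/37
1 + 1/(59/37) = 1 + 37/59 = 96/59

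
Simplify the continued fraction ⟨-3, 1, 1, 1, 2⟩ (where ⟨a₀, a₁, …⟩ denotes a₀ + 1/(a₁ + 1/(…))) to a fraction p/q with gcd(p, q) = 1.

-19/8

Use the convergent recurrence hₖ = aₖ·hₖ₋₁ + hₖ₋₂ (and likewise for the denominators kₖ):
a_0 = -3: -3/1
a_1 = 1: -2/1
a_2 = 1: -5/2
a_3 = 1: -7/3
a_4 = 2: -19/8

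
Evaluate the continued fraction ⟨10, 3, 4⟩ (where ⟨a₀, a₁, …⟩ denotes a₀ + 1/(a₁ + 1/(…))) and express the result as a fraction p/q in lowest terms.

134/13

Build up convergents one term at a time:
a_0 = 10: 10/1
a_1 = 3: 31/3
a_2 = 4: 134/13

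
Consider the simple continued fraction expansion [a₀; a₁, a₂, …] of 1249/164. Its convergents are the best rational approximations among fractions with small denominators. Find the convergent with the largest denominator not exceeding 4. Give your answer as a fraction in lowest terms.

23/3

a_0 = 7: 7/1  (≤ bound)
a_1 = 1: 8/1  (≤ bound)
a_2 = 1: 15/2  (≤ bound)
a_3 = 1: 23/3  (≤ bound)
a_4 = 1: 38/5  (> 4, stop)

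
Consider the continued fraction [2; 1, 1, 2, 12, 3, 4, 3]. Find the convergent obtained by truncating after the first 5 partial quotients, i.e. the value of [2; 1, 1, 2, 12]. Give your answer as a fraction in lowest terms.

161/62

Start with 12.
2 + 1/(12/1) = 2 + 1/12 = 25/12
1 + 1/(25/12) = 1 + 12/25 = 37/25
1 + 1/(37/25) = 1 + 25/37 = 62/37
2 + 1/(62/37) = 2 + 37/62 = 161/62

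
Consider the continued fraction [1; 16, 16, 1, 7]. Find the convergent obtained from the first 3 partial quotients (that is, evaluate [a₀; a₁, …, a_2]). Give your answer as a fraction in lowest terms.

Collapse the nested fraction from the inside out:
Start with 16.
16 + 1/(16/1) = 16 + 1/16 = 257/16
1 + 1/(257/16) = 1 + 16/257 = 273/257

273/257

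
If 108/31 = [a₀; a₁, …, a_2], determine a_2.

Apply division with remainder until the remainder is 0:
108 = 3·31 + 15, so a_0 = 3
31 = 2·15 + 1, so a_1 = 2
15 = 15·1 + 0, so a_2 = 15

15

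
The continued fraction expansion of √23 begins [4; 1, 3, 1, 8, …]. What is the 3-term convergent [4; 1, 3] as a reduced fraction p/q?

19/4

Collapse the nested fraction from the inside out:
Start with 3.
1 + 1/(3/1) = 1 + 1/3 = 4/3
4 + 1/(4/3) = 4 + 3/4 = 19/4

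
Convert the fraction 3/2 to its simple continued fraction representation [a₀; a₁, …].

3 = 1·2 + 1, so a_0 = 1
2 = 2·1 + 0, so a_1 = 2

[1; 2]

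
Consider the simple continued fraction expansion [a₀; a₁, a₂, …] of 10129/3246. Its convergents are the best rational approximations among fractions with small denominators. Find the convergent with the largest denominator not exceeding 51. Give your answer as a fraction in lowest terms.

List convergents until the denominator exceeds the bound:
a_0 = 3: 3/1  (≤ bound)
a_1 = 8: 25/8  (≤ bound)
a_2 = 3: 78/25  (≤ bound)
a_3 = 3: 259/83  (> 51, stop)

78/25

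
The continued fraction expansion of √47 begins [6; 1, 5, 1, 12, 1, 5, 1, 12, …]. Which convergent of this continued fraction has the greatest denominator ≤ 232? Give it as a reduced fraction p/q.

665/97

a_0 = 6: 6/1  (≤ bound)
a_1 = 1: 7/1  (≤ bound)
a_2 = 5: 41/6  (≤ bound)
a_3 = 1: 48/7  (≤ bound)
a_4 = 12: 617/90  (≤ bound)
a_5 = 1: 665/97  (≤ bound)
a_6 = 5: 3942/575  (> 232, stop)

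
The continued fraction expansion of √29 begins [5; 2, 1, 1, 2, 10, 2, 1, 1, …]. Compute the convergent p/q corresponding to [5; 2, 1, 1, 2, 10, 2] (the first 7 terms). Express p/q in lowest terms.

Collapse the nested fraction from the inside out:
Start with 2.
10 + 1/(2/1) = 10 + 1/2 = 21/2
2 + 1/(21/2) = 2 + 2/21 = 44/21
1 + 1/(44/21) = 1 + 21/44 = 65/44
1 + 1/(65/44) = 1 + 44/65 = 109/65
2 + 1/(109/65) = 2 + 65/109 = 283/109
5 + 1/(283/109) = 5 + 109/283 = 1524/283

1524/283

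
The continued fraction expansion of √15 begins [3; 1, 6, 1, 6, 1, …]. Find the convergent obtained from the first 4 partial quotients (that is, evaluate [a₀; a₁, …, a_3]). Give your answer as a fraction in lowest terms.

a_0 = 3: 3/1
a_1 = 1: 4/1
a_2 = 6: 27/7
a_3 = 1: 31/8

31/8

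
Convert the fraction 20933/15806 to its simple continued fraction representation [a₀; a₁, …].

[1; 3, 12, 15, 1, 2, 1, 6]

Apply division with remainder until the remainder is 0:
⌊20933/15806⌋ = 1, remainder 5127
⌊15806/5127⌋ = 3, remainder 425
⌊5127/425⌋ = 12, remainder 27
⌊425/27⌋ = 15, remainder 20
⌊27/20⌋ = 1, remainder 7
⌊20/7⌋ = 2, remainder 6
⌊7/6⌋ = 1, remainder 1
⌊6/1⌋ = 6, remainder 0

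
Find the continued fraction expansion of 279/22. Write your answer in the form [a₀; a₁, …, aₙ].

279 = 12·22 + 15, so a_0 = 12
22 = 1·15 + 7, so a_1 = 1
15 = 2·7 + 1, so a_2 = 2
7 = 7·1 + 0, so a_3 = 7

[12; 1, 2, 7]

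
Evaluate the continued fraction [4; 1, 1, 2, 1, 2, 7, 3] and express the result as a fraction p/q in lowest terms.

Starting at the tail and folding back:
Start with 3.
7 + 1/(3/1) = 7 + 1/3 = 22/3
2 + 1/(22/3) = 2 + 3/22 = 47/22
1 + 1/(47/22) = 1 + 22/47 = 69/47
2 + 1/(69/47) = 2 + 47/69 = 185/69
1 + 1/(185/69) = 1 + 69/185 = 254/185
1 + 1/(254/185) = 1 + 185/254 = 439/254
4 + 1/(439/254) = 4 + 254/439 = 2010/439

2010/439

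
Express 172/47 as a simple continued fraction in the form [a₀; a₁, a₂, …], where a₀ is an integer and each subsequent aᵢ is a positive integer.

[3; 1, 1, 1, 15]

Repeatedly divide and take the remainder:
⌊172/47⌋ = 3, remainder 31
⌊47/31⌋ = 1, remainder 16
⌊31/16⌋ = 1, remainder 15
⌊16/15⌋ = 1, remainder 1
⌊15/1⌋ = 15, remainder 0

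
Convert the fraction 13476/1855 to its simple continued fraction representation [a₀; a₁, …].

13476 = 7·1855 + 491, so a_0 = 7
1855 = 3·491 + 382, so a_1 = 3
491 = 1·382 + 109, so a_2 = 1
382 = 3·109 + 55, so a_3 = 3
109 = 1·55 + 54, so a_4 = 1
55 = 1·54 + 1, so a_5 = 1
54 = 54·1 + 0, so a_6 = 54

[7; 3, 1, 3, 1, 1, 54]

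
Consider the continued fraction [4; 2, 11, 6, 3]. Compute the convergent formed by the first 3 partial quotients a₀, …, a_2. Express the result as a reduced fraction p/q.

a_0 = 4: 4/1
a_1 = 2: 9/2
a_2 = 11: 103/23

103/23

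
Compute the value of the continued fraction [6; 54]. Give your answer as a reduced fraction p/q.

325/54

a_0 = 6: 6/1
a_1 = 54: 325/54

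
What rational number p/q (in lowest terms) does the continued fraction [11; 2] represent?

23/2

Use the convergent recurrence hₖ = aₖ·hₖ₋₁ + hₖ₋₂ (and likewise for the denominators kₖ):
a_0 = 11: 11/1
a_1 = 2: 23/2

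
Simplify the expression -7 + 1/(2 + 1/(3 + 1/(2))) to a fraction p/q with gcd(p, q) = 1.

-105/16

Start with 2.
3 + 1/(2/1) = 3 + 1/2 = 7/2
2 + 1/(7/2) = 2 + 2/7 = 16/7
-7 + 1/(16/7) = -7 + 7/16 = -105/16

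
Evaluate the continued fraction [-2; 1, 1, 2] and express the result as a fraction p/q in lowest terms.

-7/5

Collapse the nested fraction from the inside out:
Start with 2.
1 + 1/(2/1) = 1 + 1/2 = 3/2
1 + 1/(3/2) = 1 + 2/3 = 5/3
-2 + 1/(5/3) = -2 + 3/5 = -7/5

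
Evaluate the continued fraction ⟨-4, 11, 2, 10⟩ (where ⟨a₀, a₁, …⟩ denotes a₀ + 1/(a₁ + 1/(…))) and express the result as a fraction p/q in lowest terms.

-943/241

Start with 10.
2 + 1/(10/1) = 2 + 1/10 = 21/10
11 + 1/(21/10) = 11 + 10/21 = 241/21
-4 + 1/(241/21) = -4 + 21/241 = -943/241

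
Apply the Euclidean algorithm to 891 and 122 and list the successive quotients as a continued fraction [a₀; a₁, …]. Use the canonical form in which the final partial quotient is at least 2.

891 = 7·122 + 37, so a_0 = 7
122 = 3·37 + 11, so a_1 = 3
37 = 3·11 + 4, so a_2 = 3
11 = 2·4 + 3, so a_3 = 2
4 = 1·3 + 1, so a_4 = 1
3 = 3·1 + 0, so a_5 = 3

[7; 3, 3, 2, 1, 3]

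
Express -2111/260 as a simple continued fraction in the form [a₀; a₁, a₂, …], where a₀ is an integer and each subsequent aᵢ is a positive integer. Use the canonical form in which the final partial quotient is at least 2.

Repeatedly divide and take the remainder:
⌊-2111/260⌋ = -9, remainder 229
⌊260/229⌋ = 1, remainder 31
⌊229/31⌋ = 7, remainder 12
⌊31/12⌋ = 2, remainder 7
⌊12/7⌋ = 1, remainder 5
⌊7/5⌋ = 1, remainder 2
⌊5/2⌋ = 2, remainder 1
⌊2/1⌋ = 2, remainder 0

[-9; 1, 7, 2, 1, 1, 2, 2]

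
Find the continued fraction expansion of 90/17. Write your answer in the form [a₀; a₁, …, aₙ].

[5; 3, 2, 2]

Apply division with remainder until the remainder is 0:
⌊90/17⌋ = 5, remainder 5
⌊17/5⌋ = 3, remainder 2
⌊5/2⌋ = 2, remainder 1
⌊2/1⌋ = 2, remainder 0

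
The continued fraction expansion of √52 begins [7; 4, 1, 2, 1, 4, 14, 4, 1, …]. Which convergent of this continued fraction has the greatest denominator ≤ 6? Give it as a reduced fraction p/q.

36/5

a_0 = 7: 7/1  (≤ bound)
a_1 = 4: 29/4  (≤ bound)
a_2 = 1: 36/5  (≤ bound)
a_3 = 2: 101/14  (> 6, stop)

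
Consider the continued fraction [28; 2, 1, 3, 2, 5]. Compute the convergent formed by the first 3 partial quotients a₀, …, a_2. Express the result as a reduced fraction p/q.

85/3

Start with 1.
2 + 1/(1/1) = 2 + 1/1 = 3/1
28 + 1/(3/1) = 28 + 1/3 = 85/3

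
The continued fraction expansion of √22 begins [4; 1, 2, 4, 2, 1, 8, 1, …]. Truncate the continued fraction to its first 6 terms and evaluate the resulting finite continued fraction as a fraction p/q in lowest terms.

197/42

Work from the innermost term outward:
Start with 1.
2 + 1/(1/1) = 2 + 1/1 = 3/1
4 + 1/(3/1) = 4 + 1/3 = 13/3
2 + 1/(13/3) = 2 + 3/13 = 29/13
1 + 1/(29/13) = 1 + 13/29 = 42/29
4 + 1/(42/29) = 4 + 29/42 = 197/42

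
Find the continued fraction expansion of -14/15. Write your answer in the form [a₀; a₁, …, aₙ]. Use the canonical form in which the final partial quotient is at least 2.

[-1; 15]

-14 = -1·15 + 1, so a_0 = -1
15 = 15·1 + 0, so a_1 = 15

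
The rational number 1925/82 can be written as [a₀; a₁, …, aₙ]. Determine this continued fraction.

[23; 2, 9, 1, 3]

⌊1925/82⌋ = 23, remainder 39
⌊82/39⌋ = 2, remainder 4
⌊39/4⌋ = 9, remainder 3
⌊4/3⌋ = 1, remainder 1
⌊3/1⌋ = 3, remainder 0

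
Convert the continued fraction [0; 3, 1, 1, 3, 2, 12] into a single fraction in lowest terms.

199/709

Start with 12.
2 + 1/(12/1) = 2 + 1/12 = 25/12
3 + 1/(25/12) = 3 + 12/25 = 87/25
1 + 1/(87/25) = 1 + 25/87 = 112/87
1 + 1/(112/87) = 1 + 87/112 = 199/112
3 + 1/(199/112) = 3 + 112/199 = 709/199
0 + 1/(709/199) = 0 + 199/709 = 199/709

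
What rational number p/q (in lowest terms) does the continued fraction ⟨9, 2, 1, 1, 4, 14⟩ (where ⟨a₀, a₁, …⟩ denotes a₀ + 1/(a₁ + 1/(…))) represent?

3071/327

Start with 14.
4 + 1/(14/1) = 4 + 1/14 = 57/14
1 + 1/(57/14) = 1 + 14/57 = 71/57
1 + 1/(71/57) = 1 + 57/71 = 128/71
2 + 1/(128/71) = 2 + 71/128 = 327/128
9 + 1/(327/128) = 9 + 128/327 = 3071/327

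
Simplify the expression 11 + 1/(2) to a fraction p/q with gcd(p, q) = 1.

23/2

Start with 2.
11 + 1/(2/1) = 11 + 1/2 = 23/2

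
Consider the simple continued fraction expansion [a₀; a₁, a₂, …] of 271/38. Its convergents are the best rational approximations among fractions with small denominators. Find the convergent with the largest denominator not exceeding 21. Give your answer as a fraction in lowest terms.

107/15

a_0 = 7: 7/1  (≤ bound)
a_1 = 7: 50/7  (≤ bound)
a_2 = 1: 57/8  (≤ bound)
a_3 = 1: 107/15  (≤ bound)
a_4 = 2: 271/38  (> 21, stop)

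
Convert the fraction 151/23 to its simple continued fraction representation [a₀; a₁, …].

⌊151/23⌋ = 6, remainder 13
⌊23/13⌋ = 1, remainder 10
⌊13/10⌋ = 1, remainder 3
⌊10/3⌋ = 3, remainder 1
⌊3/1⌋ = 3, remainder 0

[6; 1, 1, 3, 3]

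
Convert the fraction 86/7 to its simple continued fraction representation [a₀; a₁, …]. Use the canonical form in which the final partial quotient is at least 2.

Run the Euclidean algorithm, recording each quotient:
86 = 12·7 + 2, so a_0 = 12
7 = 3·2 + 1, so a_1 = 3
2 = 2·1 + 0, so a_2 = 2

[12; 3, 2]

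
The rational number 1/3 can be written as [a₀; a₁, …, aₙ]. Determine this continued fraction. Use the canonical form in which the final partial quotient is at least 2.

[0; 3]

1 ÷ 3 → quotient 0, remainder 1
3 ÷ 1 → quotient 3, remainder 0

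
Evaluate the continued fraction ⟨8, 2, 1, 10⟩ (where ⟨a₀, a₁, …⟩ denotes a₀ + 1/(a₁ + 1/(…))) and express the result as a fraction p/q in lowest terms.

a_0 = 8: 8/1
a_1 = 2: 17/2
a_2 = 1: 25/3
a_3 = 10: 267/32

267/32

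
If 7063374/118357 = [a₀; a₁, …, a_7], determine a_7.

18

Repeatedly divide and take the remainder:
⌊7063374/118357⌋ = 59, remainder 80311
⌊118357/80311⌋ = 1, remainder 38046
⌊80311/38046⌋ = 2, remainder 4219
⌊38046/4219⌋ = 9, remainder 75
⌊4219/75⌋ = 56, remainder 19
⌊75/19⌋ = 3, remainder 18
⌊19/18⌋ = 1, remainder 1
⌊18/1⌋ = 18, remainder 0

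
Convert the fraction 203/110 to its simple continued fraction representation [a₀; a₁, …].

Apply division with remainder until the remainder is 0:
203 = 1·110 + 93, so a_0 = 1
110 = 1·93 + 17, so a_1 = 1
93 = 5·17 + 8, so a_2 = 5
17 = 2·8 + 1, so a_3 = 2
8 = 8·1 + 0, so a_4 = 8

[1; 1, 5, 2, 8]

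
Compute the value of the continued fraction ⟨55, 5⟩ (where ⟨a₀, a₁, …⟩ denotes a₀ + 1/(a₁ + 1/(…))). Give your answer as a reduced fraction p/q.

Use the convergent recurrence hₖ = aₖ·hₖ₋₁ + hₖ₋₂ (and likewise for the denominators kₖ):
a_0 = 55: 55/1
a_1 = 5: 276/5

276/5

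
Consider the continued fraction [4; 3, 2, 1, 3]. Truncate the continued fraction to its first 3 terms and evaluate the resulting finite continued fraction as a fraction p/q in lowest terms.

Compute successive convergents:
a_0 = 4: 4/1
a_1 = 3: 13/3
a_2 = 2: 30/7

30/7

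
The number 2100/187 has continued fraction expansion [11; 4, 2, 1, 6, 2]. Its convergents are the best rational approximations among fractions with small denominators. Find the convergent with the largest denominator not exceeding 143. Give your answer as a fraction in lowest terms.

977/87

List convergents until the denominator exceeds the bound:
a_0 = 11: 11/1  (≤ bound)
a_1 = 4: 45/4  (≤ bound)
a_2 = 2: 101/9  (≤ bound)
a_3 = 1: 146/13  (≤ bound)
a_4 = 6: 977/87  (≤ bound)
a_5 = 2: 2100/187  (> 143, stop)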